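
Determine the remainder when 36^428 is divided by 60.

36

36^1 ≡ 36 (mod 60)
36^2 ≡ 36^2 = 1296 ≡ 36 (mod 60)
36^4 ≡ 36^2 = 1296 ≡ 36 (mod 60)
36^8 ≡ 36^2 = 1296 ≡ 36 (mod 60)
36^16 ≡ 36^2 = 1296 ≡ 36 (mod 60)
36^32 ≡ 36^2 = 1296 ≡ 36 (mod 60)
36^64 ≡ 36^2 = 1296 ≡ 36 (mod 60)
36^128 ≡ 36^2 = 1296 ≡ 36 (mod 60)
36^256 ≡ 36^2 = 1296 ≡ 36 (mod 60)
36^428 = 36^256 · 36^128 · 36^32 · 36^8 · 36^4 ≡ 36 · 36 · 36 · 36 · 36 (mod 60).
Accumulate the product:
36 · 36 = 1296 ≡ 36
36 · 36 = 1296 ≡ 36
36 · 36 = 1296 ≡ 36
36 · 36 = 1296 ≡ 36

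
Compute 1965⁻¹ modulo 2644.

257

By the extended Euclidean algorithm:
2644 = 1*1965 + 679
1965 = 2*679 + 607
679 = 1*607 + 72
607 = 8*72 + 31
72 = 2*31 + 10
31 = 3*10 + 1
10 = 10*1 + 0
gcd(1965, 2644) = 1, so the inverse exists.
Back-substitute for 1:
1 = 1*31 − 3*10
  = −3*72 + 7*31
  = 7*607 − 59*72
  = −59*679 + 66*607
  = 66*1965 − 191*679
  = −191*2644 + 257*1965
So 1965⁻¹ ≡ 257 (mod 2644).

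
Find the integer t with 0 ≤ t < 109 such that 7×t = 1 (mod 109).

78

Run the extended Euclidean algorithm:
109 = 15·7 + 4
7 = 1·4 + 3
4 = 1·3 + 1
3 = 3·1 + 0
gcd(7, 109) = 1, so the inverse exists.
Bézout: 1 = 2·109 − 31·7.
So 7⁻¹ ≡ −31 ≡ 78 (mod 109).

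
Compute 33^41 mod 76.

By square-and-multiply:
41 in binary is 101001, i.e. 41 = 32 + 8 + 1.
33^1 ≡ 33 (mod 76)
33^2 ≡ 33^2 = 1089 ≡ 25 (mod 76)
33^4 ≡ 25^2 = 625 ≡ 17 (mod 76)
33^8 ≡ 17^2 = 289 ≡ 61 (mod 76)
33^16 ≡ 61^2 = 3721 ≡ 73 (mod 76)
33^32 ≡ 73^2 = 5329 ≡ 9 (mod 76)
33^41 = 33^32 * 33^8 * 33^1 ≡ 9 * 61 * 33 (mod 76).
Accumulate the product:
9 * 61 = 549 ≡ 17
17 * 33 = 561 ≡ 29

29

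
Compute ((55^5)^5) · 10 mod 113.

(55)^5 ≡ 3 (mod 113)
(3)^5 ≡ 17 (mod 113)
17 · 10 = 170 ≡ 57 (mod 113)

57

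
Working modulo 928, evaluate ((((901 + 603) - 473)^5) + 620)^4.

901 + 603 = 1504 ≡ 576 (mod 928)
576 - 473 = 103
(103)^5 ≡ 487 (mod 928)
487 + 620 = 1107 ≡ 179 (mod 928)
(179)^4 ≡ 625 (mod 928)

625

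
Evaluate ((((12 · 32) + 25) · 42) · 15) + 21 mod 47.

37

12 · 32 = 384 ≡ 8 (mod 47)
8 + 25 = 33
33 · 42 = 1386 ≡ 23 (mod 47)
23 · 15 = 345 ≡ 16 (mod 47)
16 + 21 = 37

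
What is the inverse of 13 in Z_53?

49

53 = 4×13 + 1
13 = 13×1 + 0
gcd(13, 53) = 1, so the inverse exists.
Back-substitute for 1:
1 = 1×53 − 4×13
So 13⁻¹ ≡ −4 ≡ 49 (mod 53).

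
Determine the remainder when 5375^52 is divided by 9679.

6689

By square-and-multiply:
52 in binary is 110100, i.e. 52 = 32 + 16 + 4.
5375^1 ≡ 5375 (mod 9679)
5375^2 ≡ 5375^2 = 28890625 ≡ 8489 (mod 9679)
5375^4 ≡ 8489^2 = 72063121 ≡ 2966 (mod 9679)
5375^8 ≡ 2966^2 = 8797156 ≡ 8624 (mod 9679)
5375^16 ≡ 8624^2 = 74373376 ≡ 9619 (mod 9679)
5375^32 ≡ 9619^2 = 92525161 ≡ 3600 (mod 9679)
5375^52 = 5375^32 * 5375^16 * 5375^4 ≡ 3600 * 9619 * 2966 (mod 9679).
Accumulate the product:
3600 * 9619 = 34628400 ≡ 6617
6617 * 2966 = 19626022 ≡ 6689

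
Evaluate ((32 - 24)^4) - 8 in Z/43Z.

3

32 - 24 = 8
(8)^4 ≡ 11 (mod 43)
11 - 8 = 3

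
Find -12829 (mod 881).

-12829 = -15·881 + 386, so -12829 ≡ 386 (mod 881).

386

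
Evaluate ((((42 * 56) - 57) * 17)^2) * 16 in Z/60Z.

42 * 56 = 2352 ≡ 12 (mod 60)
12 - 57 = -45 ≡ 15 (mod 60)
15 * 17 = 255 ≡ 15 (mod 60)
(15)^2 ≡ 45 (mod 60)
45 * 16 = 720 ≡ 0 (mod 60)

0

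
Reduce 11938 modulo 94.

0

11938 = 127·94 + 0, so 11938 ≡ 0 (mod 94).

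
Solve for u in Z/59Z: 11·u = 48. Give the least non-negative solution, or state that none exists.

gcd(11, 59) = 1, so a unique solution mod 59 exists.
11⁻¹ ≡ 43 (mod 59).
u ≡ 43·48 ≡ 58 (mod 59).

58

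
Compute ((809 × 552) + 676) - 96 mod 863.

114

809 × 552 = 446568 ≡ 397 (mod 863)
397 + 676 = 1073 ≡ 210 (mod 863)
210 - 96 = 114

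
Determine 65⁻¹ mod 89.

63

Apply the Euclidean algorithm and back-substitute:
89 = 1·65 + 24
65 = 2·24 + 17
24 = 1·17 + 7
17 = 2·7 + 3
7 = 2·3 + 1
3 = 3·1 + 0
gcd(65, 89) = 1, so the inverse exists.
Bézout: 1 = 19·89 − 26·65.
So 65⁻¹ ≡ −26 ≡ 63 (mod 89).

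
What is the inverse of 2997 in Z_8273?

5427

By the extended Euclidean algorithm:
8273 = 2*2997 + 2279
2997 = 1*2279 + 718
2279 = 3*718 + 125
718 = 5*125 + 93
125 = 1*93 + 32
93 = 2*32 + 29
32 = 1*29 + 3
29 = 9*3 + 2
3 = 1*2 + 1
2 = 2*1 + 0
gcd(2997, 8273) = 1, so the inverse exists.
Bézout: 1 = 1031*8273 − 2846*2997.
So 2997⁻¹ ≡ −2846 ≡ 5427 (mod 8273).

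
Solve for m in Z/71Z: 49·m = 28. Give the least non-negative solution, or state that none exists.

31

gcd(49, 71) = 1, so a unique solution mod 71 exists.
49⁻¹ ≡ 29 (mod 71).
m ≡ 29·28 ≡ 31 (mod 71).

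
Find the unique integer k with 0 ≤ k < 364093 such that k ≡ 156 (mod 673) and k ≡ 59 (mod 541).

673⁻¹ mod 541: 673*291 ≡ 1 (mod 541), so 673⁻¹ ≡ 291.
k = 156 + 673*((59 − 156)*291 mod 541) = 156 + 673*446 = 300314.
Check: 300314 mod 673 = 156, 300314 mod 541 = 59. ✓

300314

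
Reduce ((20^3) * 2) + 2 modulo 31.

6

(20)^3 ≡ 2 (mod 31)
2 * 2 = 4
4 + 2 = 6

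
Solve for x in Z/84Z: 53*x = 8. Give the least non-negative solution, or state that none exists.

gcd(53, 84) = 1, so a unique solution mod 84 exists.
53⁻¹ ≡ 65 (mod 84).
x ≡ 65*8 ≡ 16 (mod 84).

16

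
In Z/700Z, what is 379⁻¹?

700 = 1×379 + 321
379 = 1×321 + 58
321 = 5×58 + 31
58 = 1×31 + 27
31 = 1×27 + 4
27 = 6×4 + 3
4 = 1×3 + 1
3 = 3×1 + 0
gcd(379, 700) = 1, so the inverse exists.
Back-substitute for 1:
1 = 1×4 − 1×3
  = −1×27 + 7×4
  = 7×31 − 8×27
  = −8×58 + 15×31
  = 15×321 − 83×58
  = −83×379 + 98×321
  = 98×700 − 181×379
So 379⁻¹ ≡ −181 ≡ 519 (mod 700).

519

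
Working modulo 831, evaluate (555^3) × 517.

(555)^3 ≡ 555 (mod 831)
555 × 517 = 286935 ≡ 240 (mod 831)

240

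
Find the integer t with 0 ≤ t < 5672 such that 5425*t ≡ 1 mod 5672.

4409

Run the extended Euclidean algorithm:
5672 = 1×5425 + 247
5425 = 21×247 + 238
247 = 1×238 + 9
238 = 26×9 + 4
9 = 2×4 + 1
4 = 4×1 + 0
gcd(5425, 5672) = 1, so the inverse exists.
Bézout: 1 = 1208×5672 − 1263×5425.
So 5425⁻¹ ≡ −1263 ≡ 4409 (mod 5672).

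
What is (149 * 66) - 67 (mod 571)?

60

149 * 66 = 9834 ≡ 127 (mod 571)
127 - 67 = 60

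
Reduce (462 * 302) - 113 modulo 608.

179

462 * 302 = 139524 ≡ 292 (mod 608)
292 - 113 = 179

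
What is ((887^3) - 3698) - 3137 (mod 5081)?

2242

(887)^3 ≡ 3996 (mod 5081)
3996 - 3698 = 298
298 - 3137 = -2839 ≡ 2242 (mod 5081)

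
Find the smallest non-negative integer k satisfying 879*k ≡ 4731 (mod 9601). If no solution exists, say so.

5707

gcd(879, 9601) = 1, so a unique solution mod 9601 exists.
879⁻¹ ≡ 5789 (mod 9601).
k ≡ 5789*4731 ≡ 5707 (mod 9601).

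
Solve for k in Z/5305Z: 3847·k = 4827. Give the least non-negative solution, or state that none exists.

gcd(3847, 5305) = 1, so a unique solution mod 5305 exists.
3847⁻¹ ≡ 5003 (mod 5305).
k ≡ 5003·4827 ≡ 1121 (mod 5305).

1121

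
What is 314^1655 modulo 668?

300

1655 in binary is 11001110111, i.e. 1655 = 1024 + 512 + 64 + 32 + 16 + 4 + 2 + 1.
314^1 ≡ 314 (mod 668)
314^2 ≡ 314^2 = 98596 ≡ 400 (mod 668)
314^4 ≡ 400^2 = 160000 ≡ 348 (mod 668)
314^8 ≡ 348^2 = 121104 ≡ 196 (mod 668)
314^16 ≡ 196^2 = 38416 ≡ 340 (mod 668)
314^32 ≡ 340^2 = 115600 ≡ 36 (mod 668)
314^64 ≡ 36^2 = 1296 ≡ 628 (mod 668)
314^128 ≡ 628^2 = 394384 ≡ 264 (mod 668)
314^256 ≡ 264^2 = 69696 ≡ 224 (mod 668)
314^512 ≡ 224^2 = 50176 ≡ 76 (mod 668)
314^1024 ≡ 76^2 = 5776 ≡ 432 (mod 668)
314^1655 = 314^1024 × 314^512 × 314^64 × 314^32 × 314^16 × 314^4 × 314^2 × 314^1 ≡ 432 × 76 × 628 × 36 × 340 × 348 × 400 × 314 (mod 668).
Accumulate the product:
432 × 76 = 32832 ≡ 100
100 × 628 = 62800 ≡ 8
8 × 36 = 288
288 × 340 = 97920 ≡ 392
392 × 348 = 136416 ≡ 144
144 × 400 = 57600 ≡ 152
152 × 314 = 47728 ≡ 300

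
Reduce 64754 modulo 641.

64754 = 101·641 + 13, so 64754 ≡ 13 (mod 641).

13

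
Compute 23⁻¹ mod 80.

7

By the extended Euclidean algorithm:
80 = 3·23 + 11
23 = 2·11 + 1
11 = 11·1 + 0
gcd(23, 80) = 1, so the inverse exists.
Back-substitute for 1:
1 = 1·23 − 2·11
  = −2·80 + 7·23
So 23⁻¹ ≡ 7 (mod 80).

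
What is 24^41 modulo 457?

41 in binary is 101001, i.e. 41 = 32 + 8 + 1.
24^1 ≡ 24 (mod 457)
24^2 ≡ 24^2 = 576 ≡ 119 (mod 457)
24^4 ≡ 119^2 = 14161 ≡ 451 (mod 457)
24^8 ≡ 451^2 = 203401 ≡ 36 (mod 457)
24^16 ≡ 36^2 = 1296 ≡ 382 (mod 457)
24^32 ≡ 382^2 = 145924 ≡ 141 (mod 457)
24^41 = 24^32 * 24^8 * 24^1 ≡ 141 * 36 * 24 (mod 457).
Accumulate the product:
141 * 36 = 5076 ≡ 49
49 * 24 = 1176 ≡ 262

262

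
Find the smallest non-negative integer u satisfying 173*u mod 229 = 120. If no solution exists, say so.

96

gcd(173, 229) = 1, so a unique solution mod 229 exists.
173⁻¹ ≡ 184 (mod 229).
u ≡ 184*120 ≡ 96 (mod 229).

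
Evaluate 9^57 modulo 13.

1

Compute successive squares:
57 in binary is 111001, i.e. 57 = 32 + 16 + 8 + 1.
9^1 ≡ 9 (mod 13)
9^2 ≡ 9^2 = 81 ≡ 3 (mod 13)
9^4 ≡ 3^2 = 9 (mod 13)
9^8 ≡ 9^2 = 81 ≡ 3 (mod 13)
9^16 ≡ 3^2 = 9 (mod 13)
9^32 ≡ 9^2 = 81 ≡ 3 (mod 13)
9^57 = 9^32 * 9^16 * 9^8 * 9^1 ≡ 3 * 9 * 3 * 9 (mod 13).
Accumulate the product:
3 * 9 = 27 ≡ 1
1 * 3 = 3
3 * 9 = 27 ≡ 1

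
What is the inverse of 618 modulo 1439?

By the extended Euclidean algorithm:
1439 = 2·618 + 203
618 = 3·203 + 9
203 = 22·9 + 5
9 = 1·5 + 4
5 = 1·4 + 1
4 = 4·1 + 0
gcd(618, 1439) = 1, so the inverse exists.
Back-substitute for 1:
1 = 1·5 − 1·4
  = −1·9 + 2·5
  = 2·203 − 45·9
  = −45·618 + 137·203
  = 137·1439 − 319·618
So 618⁻¹ ≡ −319 ≡ 1120 (mod 1439).

1120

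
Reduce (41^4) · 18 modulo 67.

45

(41)^4 ≡ 36 (mod 67)
36 · 18 = 648 ≡ 45 (mod 67)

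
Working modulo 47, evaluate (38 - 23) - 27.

38 - 23 = 15
15 - 27 = -12 ≡ 35 (mod 47)

35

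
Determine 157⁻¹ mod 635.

635 = 4*157 + 7
157 = 22*7 + 3
7 = 2*3 + 1
3 = 3*1 + 0
gcd(157, 635) = 1, so the inverse exists.
Bézout: 1 = 45*635 − 182*157.
So 157⁻¹ ≡ −182 ≡ 453 (mod 635).

453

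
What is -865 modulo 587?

309

-865 = -2×587 + 309, so -865 ≡ 309 (mod 587).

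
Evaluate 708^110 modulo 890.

624

Compute successive squares:
110 in binary is 1101110, i.e. 110 = 64 + 32 + 8 + 4 + 2.
708^1 ≡ 708 (mod 890)
708^2 ≡ 708^2 = 501264 ≡ 194 (mod 890)
708^4 ≡ 194^2 = 37636 ≡ 256 (mod 890)
708^8 ≡ 256^2 = 65536 ≡ 566 (mod 890)
708^16 ≡ 566^2 = 320356 ≡ 846 (mod 890)
708^32 ≡ 846^2 = 715716 ≡ 156 (mod 890)
708^64 ≡ 156^2 = 24336 ≡ 306 (mod 890)
708^110 = 708^64 · 708^32 · 708^8 · 708^4 · 708^2 ≡ 306 · 156 · 566 · 256 · 194 (mod 890).
Accumulate the product:
306 · 156 = 47736 ≡ 566
566 · 566 = 320356 ≡ 846
846 · 256 = 216576 ≡ 306
306 · 194 = 59364 ≡ 624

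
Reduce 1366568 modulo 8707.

8276

1366568 = 156·8707 + 8276, so 1366568 ≡ 8276 (mod 8707).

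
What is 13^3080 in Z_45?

16

3080 in binary is 110000001000, i.e. 3080 = 2048 + 1024 + 8.
13^1 ≡ 13 (mod 45)
13^2 ≡ 13^2 = 169 ≡ 34 (mod 45)
13^4 ≡ 34^2 = 1156 ≡ 31 (mod 45)
13^8 ≡ 31^2 = 961 ≡ 16 (mod 45)
13^16 ≡ 16^2 = 256 ≡ 31 (mod 45)
13^32 ≡ 31^2 = 961 ≡ 16 (mod 45)
13^64 ≡ 16^2 = 256 ≡ 31 (mod 45)
13^128 ≡ 31^2 = 961 ≡ 16 (mod 45)
13^256 ≡ 16^2 = 256 ≡ 31 (mod 45)
13^512 ≡ 31^2 = 961 ≡ 16 (mod 45)
13^1024 ≡ 16^2 = 256 ≡ 31 (mod 45)
13^2048 ≡ 31^2 = 961 ≡ 16 (mod 45)
13^3080 = 13^2048 * 13^1024 * 13^8 ≡ 16 * 31 * 16 (mod 45).
Accumulate the product:
16 * 31 = 496 ≡ 1
1 * 16 = 16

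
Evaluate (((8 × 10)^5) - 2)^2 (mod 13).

3

8 × 10 = 80 ≡ 2 (mod 13)
(2)^5 ≡ 6 (mod 13)
6 - 2 = 4
(4)^2 ≡ 3 (mod 13)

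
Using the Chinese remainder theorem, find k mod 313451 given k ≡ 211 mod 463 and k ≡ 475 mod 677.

46511

463⁻¹ mod 677: 463·503 ≡ 1 (mod 677), so 463⁻¹ ≡ 503.
k = 211 + 463·((475 − 211)·503 mod 677) = 211 + 463·100 = 46511.
Check: 46511 mod 463 = 211, 46511 mod 677 = 475. ✓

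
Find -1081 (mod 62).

-1081 = -18×62 + 35, so -1081 ≡ 35 (mod 62).

35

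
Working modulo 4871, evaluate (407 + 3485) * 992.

3032

407 + 3485 = 3892
3892 * 992 = 3860864 ≡ 3032 (mod 4871)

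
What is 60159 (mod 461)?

60159 = 130×461 + 229, so 60159 ≡ 229 (mod 461).

229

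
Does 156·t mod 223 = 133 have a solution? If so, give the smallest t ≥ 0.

8

gcd(156, 223) = 1, so a unique solution mod 223 exists.
156⁻¹ ≡ 213 (mod 223).
t ≡ 213·133 ≡ 8 (mod 223).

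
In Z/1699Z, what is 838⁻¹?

517

1699 = 2*838 + 23
838 = 36*23 + 10
23 = 2*10 + 3
10 = 3*3 + 1
3 = 3*1 + 0
gcd(838, 1699) = 1, so the inverse exists.
Back-substitute for 1:
1 = 1*10 − 3*3
  = −3*23 + 7*10
  = 7*838 − 255*23
  = −255*1699 + 517*838
So 838⁻¹ ≡ 517 (mod 1699).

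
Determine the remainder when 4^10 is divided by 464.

Compute successive squares:
10 in binary is 1010, i.e. 10 = 8 + 2.
4^1 ≡ 4 (mod 464)
4^2 ≡ 4^2 = 16 (mod 464)
4^4 ≡ 16^2 = 256 (mod 464)
4^8 ≡ 256^2 = 65536 ≡ 112 (mod 464)
4^10 = 4^8 × 4^2 ≡ 112 × 16 (mod 464).
112 × 16 = 1792 ≡ 400 (mod 464).

400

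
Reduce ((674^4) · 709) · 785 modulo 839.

(674)^4 ≡ 338 (mod 839)
338 · 709 = 239642 ≡ 527 (mod 839)
527 · 785 = 413695 ≡ 68 (mod 839)

68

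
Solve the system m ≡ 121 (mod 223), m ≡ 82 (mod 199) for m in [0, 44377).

16400

223⁻¹ mod 199: 223·141 ≡ 1 (mod 199), so 223⁻¹ ≡ 141.
m = 121 + 223·((82 − 121)·141 mod 199) = 121 + 223·73 = 16400.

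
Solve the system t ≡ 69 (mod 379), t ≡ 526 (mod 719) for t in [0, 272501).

1964

379⁻¹ mod 719: 379·590 ≡ 1 (mod 719), so 379⁻¹ ≡ 590.
t = 69 + 379·((526 − 69)·590 mod 719) = 69 + 379·5 = 1964.
Check: 1964 mod 379 = 69, 1964 mod 719 = 526. ✓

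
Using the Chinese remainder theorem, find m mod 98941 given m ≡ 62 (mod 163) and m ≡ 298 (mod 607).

98025

163⁻¹ mod 607: 163·108 ≡ 1 (mod 607), so 163⁻¹ ≡ 108.
m = 62 + 163·((298 − 62)·108 mod 607) = 62 + 163·601 = 98025.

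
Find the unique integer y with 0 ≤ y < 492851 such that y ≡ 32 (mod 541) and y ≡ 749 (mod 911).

541⁻¹ mod 911: 541·618 ≡ 1 (mod 911), so 541⁻¹ ≡ 618.
y = 32 + 541·((749 − 32)·618 mod 911) = 32 + 541·360 = 194792.

194792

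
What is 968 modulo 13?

968 = 74*13 + 6, so 968 ≡ 6 (mod 13).

6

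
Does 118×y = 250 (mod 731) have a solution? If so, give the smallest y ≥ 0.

gcd(118, 731) = 1, so a unique solution mod 731 exists.
118⁻¹ ≡ 254 (mod 731).
y ≡ 254×250 ≡ 634 (mod 731).

634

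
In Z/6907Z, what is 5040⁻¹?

6907 = 1·5040 + 1867
5040 = 2·1867 + 1306
1867 = 1·1306 + 561
1306 = 2·561 + 184
561 = 3·184 + 9
184 = 20·9 + 4
9 = 2·4 + 1
4 = 4·1 + 0
gcd(5040, 6907) = 1, so the inverse exists.
Bézout: 1 = 1123·6907 − 1539·5040.
So 5040⁻¹ ≡ −1539 ≡ 5368 (mod 6907).

5368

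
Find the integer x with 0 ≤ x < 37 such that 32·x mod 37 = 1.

22

Apply the Euclidean algorithm and back-substitute:
37 = 1*32 + 5
32 = 6*5 + 2
5 = 2*2 + 1
2 = 2*1 + 0
gcd(32, 37) = 1, so the inverse exists.
Bézout: 1 = 13*37 − 15*32.
So 32⁻¹ ≡ −15 ≡ 22 (mod 37).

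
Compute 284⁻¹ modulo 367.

84

367 = 1×284 + 83
284 = 3×83 + 35
83 = 2×35 + 13
35 = 2×13 + 9
13 = 1×9 + 4
9 = 2×4 + 1
4 = 4×1 + 0
gcd(284, 367) = 1, so the inverse exists.
Back-substitute for 1:
1 = 1×9 − 2×4
  = −2×13 + 3×9
  = 3×35 − 8×13
  = −8×83 + 19×35
  = 19×284 − 65×83
  = −65×367 + 84×284
So 284⁻¹ ≡ 84 (mod 367).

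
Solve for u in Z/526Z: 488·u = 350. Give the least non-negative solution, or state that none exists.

60

gcd(488, 526) = 2, and 2 | 350, so solutions exist.
Divide through by 2: 244·u ≡ 175 (mod 263).
244⁻¹ ≡ 83 (mod 263).
u ≡ 83·175 ≡ 60 (mod 263).
The smallest non-negative solution is u = 60.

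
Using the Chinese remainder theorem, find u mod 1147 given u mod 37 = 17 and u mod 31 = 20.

609

37⁻¹ mod 31: 37×26 ≡ 1 (mod 31), so 37⁻¹ ≡ 26.
u = 17 + 37×((20 − 17)×26 mod 31) = 17 + 37×16 = 609.
Check: 609 mod 37 = 17, 609 mod 31 = 20. ✓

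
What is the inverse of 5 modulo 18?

11

Apply the Euclidean algorithm and back-substitute:
18 = 3·5 + 3
5 = 1·3 + 2
3 = 1·2 + 1
2 = 2·1 + 0
gcd(5, 18) = 1, so the inverse exists.
Bézout: 1 = 2·18 − 7·5.
So 5⁻¹ ≡ −7 ≡ 11 (mod 18).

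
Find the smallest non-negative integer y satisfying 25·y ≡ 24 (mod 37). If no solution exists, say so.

35

gcd(25, 37) = 1, so a unique solution mod 37 exists.
25⁻¹ ≡ 3 (mod 37).
y ≡ 3·24 ≡ 35 (mod 37).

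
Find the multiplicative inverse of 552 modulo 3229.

2451

Apply the Euclidean algorithm and back-substitute:
3229 = 5·552 + 469
552 = 1·469 + 83
469 = 5·83 + 54
83 = 1·54 + 29
54 = 1·29 + 25
29 = 1·25 + 4
25 = 6·4 + 1
4 = 4·1 + 0
gcd(552, 3229) = 1, so the inverse exists.
Bézout: 1 = 133·3229 − 778·552.
So 552⁻¹ ≡ −778 ≡ 2451 (mod 3229).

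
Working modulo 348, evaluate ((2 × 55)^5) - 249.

95

2 × 55 = 110
(110)^5 ≡ 344 (mod 348)
344 - 249 = 95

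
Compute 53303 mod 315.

53303 = 169×315 + 68, so 53303 ≡ 68 (mod 315).

68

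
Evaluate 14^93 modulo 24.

8

By square-and-multiply:
93 in binary is 1011101, i.e. 93 = 64 + 16 + 8 + 4 + 1.
14^1 ≡ 14 (mod 24)
14^2 ≡ 14^2 = 196 ≡ 4 (mod 24)
14^4 ≡ 4^2 = 16 (mod 24)
14^8 ≡ 16^2 = 256 ≡ 16 (mod 24)
14^16 ≡ 16^2 = 256 ≡ 16 (mod 24)
14^32 ≡ 16^2 = 256 ≡ 16 (mod 24)
14^64 ≡ 16^2 = 256 ≡ 16 (mod 24)
14^93 = 14^64 · 14^16 · 14^8 · 14^4 · 14^1 ≡ 16 · 16 · 16 · 16 · 14 (mod 24).
Accumulate the product:
16 · 16 = 256 ≡ 16
16 · 16 = 256 ≡ 16
16 · 16 = 256 ≡ 16
16 · 14 = 224 ≡ 8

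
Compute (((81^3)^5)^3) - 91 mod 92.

82

(81)^3 ≡ 49 (mod 92)
(49)^5 ≡ 13 (mod 92)
(13)^3 ≡ 81 (mod 92)
81 - 91 = -10 ≡ 82 (mod 92)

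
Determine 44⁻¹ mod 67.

32

67 = 1*44 + 23
44 = 1*23 + 21
23 = 1*21 + 2
21 = 10*2 + 1
2 = 2*1 + 0
gcd(44, 67) = 1, so the inverse exists.
Back-substitute for 1:
1 = 1*21 − 10*2
  = −10*23 + 11*21
  = 11*44 − 21*23
  = −21*67 + 32*44
So 44⁻¹ ≡ 32 (mod 67).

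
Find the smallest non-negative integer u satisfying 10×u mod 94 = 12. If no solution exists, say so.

gcd(10, 94) = 2, and 2 | 12, so solutions exist.
Divide through by 2: 5×u ≡ 6 (mod 47).
5⁻¹ ≡ 19 (mod 47).
u ≡ 19×6 ≡ 20 (mod 47).
The smallest non-negative solution is u = 20.

20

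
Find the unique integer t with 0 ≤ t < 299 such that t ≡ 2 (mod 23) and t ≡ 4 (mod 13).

186

23⁻¹ mod 13: 23·4 ≡ 1 (mod 13), so 23⁻¹ ≡ 4.
t = 2 + 23·((4 − 2)·4 mod 13) = 2 + 23·8 = 186.
Check: 186 mod 23 = 2, 186 mod 13 = 4. ✓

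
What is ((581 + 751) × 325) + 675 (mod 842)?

581 + 751 = 1332 ≡ 490 (mod 842)
490 × 325 = 159250 ≡ 112 (mod 842)
112 + 675 = 787

787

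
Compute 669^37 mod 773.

37 in binary is 100101, i.e. 37 = 32 + 4 + 1.
669^1 ≡ 669 (mod 773)
669^2 ≡ 669^2 = 447561 ≡ 767 (mod 773)
669^4 ≡ 767^2 = 588289 ≡ 36 (mod 773)
669^8 ≡ 36^2 = 1296 ≡ 523 (mod 773)
669^16 ≡ 523^2 = 273529 ≡ 660 (mod 773)
669^32 ≡ 660^2 = 435600 ≡ 401 (mod 773)
669^37 = 669^32 · 669^4 · 669^1 ≡ 401 · 36 · 669 (mod 773).
Accumulate the product:
401 · 36 = 14436 ≡ 522
522 · 669 = 349218 ≡ 595

595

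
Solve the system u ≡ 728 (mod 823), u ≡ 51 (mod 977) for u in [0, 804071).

823⁻¹ mod 977: 823·590 ≡ 1 (mod 977), so 823⁻¹ ≡ 590.
u = 728 + 823·((51 − 728)·590 mod 977) = 728 + 823·163 = 134877.

134877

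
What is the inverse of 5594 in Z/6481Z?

5933

Run the extended Euclidean algorithm:
6481 = 1·5594 + 887
5594 = 6·887 + 272
887 = 3·272 + 71
272 = 3·71 + 59
71 = 1·59 + 12
59 = 4·12 + 11
12 = 1·11 + 1
11 = 11·1 + 0
gcd(5594, 6481) = 1, so the inverse exists.
Back-substitute for 1:
1 = 1·12 − 1·11
  = −1·59 + 5·12
  = 5·71 − 6·59
  = −6·272 + 23·71
  = 23·887 − 75·272
  = −75·5594 + 473·887
  = 473·6481 − 548·5594
So 5594⁻¹ ≡ −548 ≡ 5933 (mod 6481).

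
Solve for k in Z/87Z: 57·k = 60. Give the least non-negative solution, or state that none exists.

gcd(57, 87) = 3, and 3 | 60, so solutions exist.
Divide through by 3: 19·k ≡ 20 mod 29.
19⁻¹ ≡ 26 (mod 29).
k ≡ 26·20 ≡ 27 (mod 29).
The smallest non-negative solution is k = 27.

27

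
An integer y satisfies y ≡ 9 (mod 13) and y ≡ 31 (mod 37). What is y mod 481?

13⁻¹ mod 37: 13·20 ≡ 1 (mod 37), so 13⁻¹ ≡ 20.
y = 9 + 13·((31 − 9)·20 mod 37) = 9 + 13·33 = 438.

438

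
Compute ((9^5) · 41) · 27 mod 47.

(9)^5 ≡ 17 (mod 47)
17 · 41 = 697 ≡ 39 (mod 47)
39 · 27 = 1053 ≡ 19 (mod 47)

19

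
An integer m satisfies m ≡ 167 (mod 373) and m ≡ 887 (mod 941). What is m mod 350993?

24412

373⁻¹ mod 941: 373·830 ≡ 1 (mod 941), so 373⁻¹ ≡ 830.
m = 167 + 373·((887 − 167)·830 mod 941) = 167 + 373·65 = 24412.
Check: 24412 mod 373 = 167, 24412 mod 941 = 887. ✓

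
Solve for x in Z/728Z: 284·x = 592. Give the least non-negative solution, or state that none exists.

gcd(284, 728) = 4, and 4 | 592, so solutions exist.
Divide through by 4: 71·x mod 182 = 148.
71⁻¹ ≡ 141 (mod 182).
x ≡ 141·148 ≡ 120 (mod 182).
The smallest non-negative solution is x = 120.

120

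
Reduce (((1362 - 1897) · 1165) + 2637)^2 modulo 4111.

2796

1362 - 1897 = -535 ≡ 3576 (mod 4111)
3576 · 1165 = 4166040 ≡ 1597 (mod 4111)
1597 + 2637 = 4234 ≡ 123 (mod 4111)
(123)^2 ≡ 2796 (mod 4111)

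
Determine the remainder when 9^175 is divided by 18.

9

9^1 ≡ 9 (mod 18)
9^2 ≡ 9^2 = 81 ≡ 9 (mod 18)
9^4 ≡ 9^2 = 81 ≡ 9 (mod 18)
9^8 ≡ 9^2 = 81 ≡ 9 (mod 18)
9^16 ≡ 9^2 = 81 ≡ 9 (mod 18)
9^32 ≡ 9^2 = 81 ≡ 9 (mod 18)
9^64 ≡ 9^2 = 81 ≡ 9 (mod 18)
9^128 ≡ 9^2 = 81 ≡ 9 (mod 18)
9^175 = 9^128 × 9^32 × 9^8 × 9^4 × 9^2 × 9^1 ≡ 9 × 9 × 9 × 9 × 9 × 9 (mod 18).
Accumulate the product:
9 × 9 = 81 ≡ 9
9 × 9 = 81 ≡ 9
9 × 9 = 81 ≡ 9
9 × 9 = 81 ≡ 9
9 × 9 = 81 ≡ 9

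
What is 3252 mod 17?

5

3252 = 191*17 + 5, so 3252 ≡ 5 (mod 17).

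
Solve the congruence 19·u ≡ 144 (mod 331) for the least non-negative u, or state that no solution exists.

25

gcd(19, 331) = 1, so a unique solution mod 331 exists.
19⁻¹ ≡ 122 (mod 331).
u ≡ 122·144 ≡ 25 (mod 331).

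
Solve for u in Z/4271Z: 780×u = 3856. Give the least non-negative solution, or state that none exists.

1341

gcd(780, 4271) = 1, so a unique solution mod 4271 exists.
780⁻¹ ≡ 1911 (mod 4271).
u ≡ 1911×3856 ≡ 1341 (mod 4271).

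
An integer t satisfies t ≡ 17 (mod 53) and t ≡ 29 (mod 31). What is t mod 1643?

494

53⁻¹ mod 31: 53×24 ≡ 1 (mod 31), so 53⁻¹ ≡ 24.
t = 17 + 53×((29 − 17)×24 mod 31) = 17 + 53×9 = 494.
Check: 494 mod 53 = 17, 494 mod 31 = 29. ✓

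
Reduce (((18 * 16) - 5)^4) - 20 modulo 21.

18 * 16 = 288 ≡ 15 (mod 21)
15 - 5 = 10
(10)^4 ≡ 4 (mod 21)
4 - 20 = -16 ≡ 5 (mod 21)

5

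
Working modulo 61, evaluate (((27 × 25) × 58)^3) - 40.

1

27 × 25 = 675 ≡ 4 (mod 61)
4 × 58 = 232 ≡ 49 (mod 61)
(49)^3 ≡ 41 (mod 61)
41 - 40 = 1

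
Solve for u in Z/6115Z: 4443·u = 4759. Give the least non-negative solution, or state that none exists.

1098

gcd(4443, 6115) = 1, so a unique solution mod 6115 exists.
4443⁻¹ ≡ 2732 (mod 6115).
u ≡ 2732·4759 ≡ 1098 (mod 6115).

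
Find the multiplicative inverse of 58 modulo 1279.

Apply the Euclidean algorithm and back-substitute:
1279 = 22*58 + 3
58 = 19*3 + 1
3 = 3*1 + 0
gcd(58, 1279) = 1, so the inverse exists.
Bézout: 1 = −19*1279 + 419*58.
So 58⁻¹ ≡ 419 (mod 1279).

419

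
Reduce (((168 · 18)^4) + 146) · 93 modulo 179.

95

168 · 18 = 3024 ≡ 160 (mod 179)
(160)^4 ≡ 9 (mod 179)
9 + 146 = 155
155 · 93 = 14415 ≡ 95 (mod 179)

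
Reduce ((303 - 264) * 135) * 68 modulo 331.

209

303 - 264 = 39
39 * 135 = 5265 ≡ 300 (mod 331)
300 * 68 = 20400 ≡ 209 (mod 331)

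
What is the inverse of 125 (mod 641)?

641 = 5×125 + 16
125 = 7×16 + 13
16 = 1×13 + 3
13 = 4×3 + 1
3 = 3×1 + 0
gcd(125, 641) = 1, so the inverse exists.
Back-substitute for 1:
1 = 1×13 − 4×3
  = −4×16 + 5×13
  = 5×125 − 39×16
  = −39×641 + 200×125
So 125⁻¹ ≡ 200 (mod 641).

200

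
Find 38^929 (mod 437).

By square-and-multiply:
38^1 ≡ 38 (mod 437)
38^2 ≡ 38^2 = 1444 ≡ 133 (mod 437)
38^4 ≡ 133^2 = 17689 ≡ 209 (mod 437)
38^8 ≡ 209^2 = 43681 ≡ 418 (mod 437)
38^16 ≡ 418^2 = 174724 ≡ 361 (mod 437)
38^32 ≡ 361^2 = 130321 ≡ 95 (mod 437)
38^64 ≡ 95^2 = 9025 ≡ 285 (mod 437)
38^128 ≡ 285^2 = 81225 ≡ 380 (mod 437)
38^256 ≡ 380^2 = 144400 ≡ 190 (mod 437)
38^512 ≡ 190^2 = 36100 ≡ 266 (mod 437)
38^929 = 38^512 * 38^256 * 38^128 * 38^32 * 38^1 ≡ 266 * 190 * 380 * 95 * 38 (mod 437).
Accumulate the product:
266 * 190 = 50540 ≡ 285
285 * 380 = 108300 ≡ 361
361 * 95 = 34295 ≡ 209
209 * 38 = 7942 ≡ 76

76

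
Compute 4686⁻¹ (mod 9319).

2110

Apply the Euclidean algorithm and back-substitute:
9319 = 1·4686 + 4633
4686 = 1·4633 + 53
4633 = 87·53 + 22
53 = 2·22 + 9
22 = 2·9 + 4
9 = 2·4 + 1
4 = 4·1 + 0
gcd(4686, 9319) = 1, so the inverse exists.
Back-substitute for 1:
1 = 1·9 − 2·4
  = −2·22 + 5·9
  = 5·53 − 12·22
  = −12·4633 + 1049·53
  = 1049·4686 − 1061·4633
  = −1061·9319 + 2110·4686
So 4686⁻¹ ≡ 2110 (mod 9319).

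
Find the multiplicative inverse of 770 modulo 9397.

Apply the Euclidean algorithm and back-substitute:
9397 = 12×770 + 157
770 = 4×157 + 142
157 = 1×142 + 15
142 = 9×15 + 7
15 = 2×7 + 1
7 = 7×1 + 0
gcd(770, 9397) = 1, so the inverse exists.
Bézout: 1 = 103×9397 − 1257×770.
So 770⁻¹ ≡ −1257 ≡ 8140 (mod 9397).

8140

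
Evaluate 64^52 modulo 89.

16

Compute successive squares:
52 in binary is 110100, i.e. 52 = 32 + 16 + 4.
64^1 ≡ 64 (mod 89)
64^2 ≡ 64^2 = 4096 ≡ 2 (mod 89)
64^4 ≡ 2^2 = 4 (mod 89)
64^8 ≡ 4^2 = 16 (mod 89)
64^16 ≡ 16^2 = 256 ≡ 78 (mod 89)
64^32 ≡ 78^2 = 6084 ≡ 32 (mod 89)
64^52 = 64^32 * 64^16 * 64^4 ≡ 32 * 78 * 4 (mod 89).
Accumulate the product:
32 * 78 = 2496 ≡ 4
4 * 4 = 16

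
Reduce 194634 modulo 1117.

276

194634 = 174×1117 + 276, so 194634 ≡ 276 (mod 1117).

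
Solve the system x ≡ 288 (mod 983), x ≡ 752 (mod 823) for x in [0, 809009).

569445

983⁻¹ mod 823: 983*787 ≡ 1 (mod 823), so 983⁻¹ ≡ 787.
x = 288 + 983*((752 − 288)*787 mod 823) = 288 + 983*579 = 569445.
Check: 569445 mod 983 = 288, 569445 mod 823 = 752. ✓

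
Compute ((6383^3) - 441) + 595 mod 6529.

(6383)^3 ≡ 2197 (mod 6529)
2197 - 441 = 1756
1756 + 595 = 2351

2351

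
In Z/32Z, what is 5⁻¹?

13

Apply the Euclidean algorithm and back-substitute:
32 = 6·5 + 2
5 = 2·2 + 1
2 = 2·1 + 0
gcd(5, 32) = 1, so the inverse exists.
Bézout: 1 = −2·32 + 13·5.
So 5⁻¹ ≡ 13 (mod 32).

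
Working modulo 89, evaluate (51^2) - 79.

30

(51)^2 ≡ 20 (mod 89)
20 - 79 = -59 ≡ 30 (mod 89)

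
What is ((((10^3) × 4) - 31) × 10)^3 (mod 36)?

0

(10)^3 ≡ 28 (mod 36)
28 × 4 = 112 ≡ 4 (mod 36)
4 - 31 = -27 ≡ 9 (mod 36)
9 × 10 = 90 ≡ 18 (mod 36)
(18)^3 ≡ 0 (mod 36)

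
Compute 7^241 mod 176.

7

Compute successive squares:
241 in binary is 11110001, i.e. 241 = 128 + 64 + 32 + 16 + 1.
7^1 ≡ 7 (mod 176)
7^2 ≡ 7^2 = 49 (mod 176)
7^4 ≡ 49^2 = 2401 ≡ 113 (mod 176)
7^8 ≡ 113^2 = 12769 ≡ 97 (mod 176)
7^16 ≡ 97^2 = 9409 ≡ 81 (mod 176)
7^32 ≡ 81^2 = 6561 ≡ 49 (mod 176)
7^64 ≡ 49^2 = 2401 ≡ 113 (mod 176)
7^128 ≡ 113^2 = 12769 ≡ 97 (mod 176)
7^241 = 7^128 × 7^64 × 7^32 × 7^16 × 7^1 ≡ 97 × 113 × 49 × 81 × 7 (mod 176).
Accumulate the product:
97 × 113 = 10961 ≡ 49
49 × 49 = 2401 ≡ 113
113 × 81 = 9153 ≡ 1
1 × 7 = 7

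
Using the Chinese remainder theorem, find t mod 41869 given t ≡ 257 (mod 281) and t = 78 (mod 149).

281⁻¹ mod 149: 281*35 ≡ 1 (mod 149), so 281⁻¹ ≡ 35.
t = 257 + 281*((78 − 257)*35 mod 149) = 257 + 281*142 = 40159.
Check: 40159 mod 281 = 257, 40159 mod 149 = 78. ✓

40159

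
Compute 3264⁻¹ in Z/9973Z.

9973 = 3×3264 + 181
3264 = 18×181 + 6
181 = 30×6 + 1
6 = 6×1 + 0
gcd(3264, 9973) = 1, so the inverse exists.
Back-substitute for 1:
1 = 1×181 − 30×6
  = −30×3264 + 541×181
  = 541×9973 − 1653×3264
So 3264⁻¹ ≡ −1653 ≡ 8320 (mod 9973).

8320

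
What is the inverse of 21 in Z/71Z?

44

By the extended Euclidean algorithm:
71 = 3·21 + 8
21 = 2·8 + 5
8 = 1·5 + 3
5 = 1·3 + 2
3 = 1·2 + 1
2 = 2·1 + 0
gcd(21, 71) = 1, so the inverse exists.
Back-substitute for 1:
1 = 1·3 − 1·2
  = −1·5 + 2·3
  = 2·8 − 3·5
  = −3·21 + 8·8
  = 8·71 − 27·21
So 21⁻¹ ≡ −27 ≡ 44 (mod 71).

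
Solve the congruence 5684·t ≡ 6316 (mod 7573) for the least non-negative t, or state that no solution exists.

gcd(5684, 7573) = 1, so a unique solution mod 7573 exists.
5684⁻¹ ≡ 3564 (mod 7573).
t ≡ 3564·6316 ≡ 3268 (mod 7573).

3268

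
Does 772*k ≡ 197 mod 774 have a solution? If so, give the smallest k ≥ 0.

gcd(772, 774) = 2, and 2 does not divide 197.
So the congruence has no solution.

no solution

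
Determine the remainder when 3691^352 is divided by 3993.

2302

3691^1 ≡ 3691 (mod 3993)
3691^2 ≡ 3691^2 = 13623481 ≡ 3358 (mod 3993)
3691^4 ≡ 3358^2 = 11276164 ≡ 3925 (mod 3993)
3691^8 ≡ 3925^2 = 15405625 ≡ 631 (mod 3993)
3691^16 ≡ 631^2 = 398161 ≡ 2854 (mod 3993)
3691^32 ≡ 2854^2 = 8145316 ≡ 3589 (mod 3993)
3691^64 ≡ 3589^2 = 12880921 ≡ 3496 (mod 3993)
3691^128 ≡ 3496^2 = 12222016 ≡ 3436 (mod 3993)
3691^256 ≡ 3436^2 = 11806096 ≡ 2788 (mod 3993)
3691^352 = 3691^256 * 3691^64 * 3691^32 ≡ 2788 * 3496 * 3589 (mod 3993).
Accumulate the product:
2788 * 3496 = 9746848 ≡ 3928
3928 * 3589 = 14097592 ≡ 2302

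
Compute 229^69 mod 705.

Using repeated squaring:
69 in binary is 1000101, i.e. 69 = 64 + 4 + 1.
229^1 ≡ 229 (mod 705)
229^2 ≡ 229^2 = 52441 ≡ 271 (mod 705)
229^4 ≡ 271^2 = 73441 ≡ 121 (mod 705)
229^8 ≡ 121^2 = 14641 ≡ 541 (mod 705)
229^16 ≡ 541^2 = 292681 ≡ 106 (mod 705)
229^32 ≡ 106^2 = 11236 ≡ 661 (mod 705)
229^64 ≡ 661^2 = 436921 ≡ 526 (mod 705)
229^69 = 229^64 × 229^4 × 229^1 ≡ 526 × 121 × 229 (mod 705).
Accumulate the product:
526 × 121 = 63646 ≡ 196
196 × 229 = 44884 ≡ 469

469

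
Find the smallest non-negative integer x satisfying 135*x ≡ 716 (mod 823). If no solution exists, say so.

176

gcd(135, 823) = 1, so a unique solution mod 823 exists.
135⁻¹ ≡ 506 (mod 823).
x ≡ 506*716 ≡ 176 (mod 823).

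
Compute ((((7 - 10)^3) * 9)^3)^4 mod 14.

7 - 10 = -3 ≡ 11 (mod 14)
(11)^3 ≡ 1 (mod 14)
1 * 9 = 9
(9)^3 ≡ 1 (mod 14)
(1)^4 ≡ 1 (mod 14)

1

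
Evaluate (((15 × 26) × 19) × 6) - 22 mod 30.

15 × 26 = 390 ≡ 0 (mod 30)
0 × 19 = 0
0 × 6 = 0
0 - 22 = -22 ≡ 8 (mod 30)

8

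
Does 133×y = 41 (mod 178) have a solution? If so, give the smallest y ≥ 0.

7

gcd(133, 178) = 1, so a unique solution mod 178 exists.
133⁻¹ ≡ 87 (mod 178).
y ≡ 87×41 ≡ 7 (mod 178).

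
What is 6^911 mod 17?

By square-and-multiply:
6^1 ≡ 6 (mod 17)
6^2 ≡ 6^2 = 36 ≡ 2 (mod 17)
6^4 ≡ 2^2 = 4 (mod 17)
6^8 ≡ 4^2 = 16 (mod 17)
6^16 ≡ 16^2 = 256 ≡ 1 (mod 17)
6^32 ≡ 1^2 = 1 (mod 17)
6^64 ≡ 1^2 = 1 (mod 17)
6^128 ≡ 1^2 = 1 (mod 17)
6^256 ≡ 1^2 = 1 (mod 17)
6^512 ≡ 1^2 = 1 (mod 17)
6^911 = 6^512 · 6^256 · 6^128 · 6^8 · 6^4 · 6^2 · 6^1 ≡ 1 · 1 · 1 · 16 · 4 · 2 · 6 (mod 17).
Accumulate the product:
1 · 1 = 1
1 · 1 = 1
1 · 16 = 16
16 · 4 = 64 ≡ 13
13 · 2 = 26 ≡ 9
9 · 6 = 54 ≡ 3

3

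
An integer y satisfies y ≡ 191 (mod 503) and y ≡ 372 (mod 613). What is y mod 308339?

159139

503⁻¹ mod 613: 503·39 ≡ 1 (mod 613), so 503⁻¹ ≡ 39.
y = 191 + 503·((372 − 191)·39 mod 613) = 191 + 503·316 = 159139.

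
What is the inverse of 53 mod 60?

60 = 1*53 + 7
53 = 7*7 + 4
7 = 1*4 + 3
4 = 1*3 + 1
3 = 3*1 + 0
gcd(53, 60) = 1, so the inverse exists.
Bézout: 1 = −15*60 + 17*53.
So 53⁻¹ ≡ 17 (mod 60).

17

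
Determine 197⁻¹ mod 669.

506

669 = 3×197 + 78
197 = 2×78 + 41
78 = 1×41 + 37
41 = 1×37 + 4
37 = 9×4 + 1
4 = 4×1 + 0
gcd(197, 669) = 1, so the inverse exists.
Back-substitute for 1:
1 = 1×37 − 9×4
  = −9×41 + 10×37
  = 10×78 − 19×41
  = −19×197 + 48×78
  = 48×669 − 163×197
So 197⁻¹ ≡ −163 ≡ 506 (mod 669).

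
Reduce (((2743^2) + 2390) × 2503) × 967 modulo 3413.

1500

(2743)^2 ≡ 1797 (mod 3413)
1797 + 2390 = 4187 ≡ 774 (mod 3413)
774 × 2503 = 1937322 ≡ 2151 (mod 3413)
2151 × 967 = 2080017 ≡ 1500 (mod 3413)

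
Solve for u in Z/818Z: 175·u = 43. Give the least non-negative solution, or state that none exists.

463

gcd(175, 818) = 1, so a unique solution mod 818 exists.
175⁻¹ ≡ 201 (mod 818).
u ≡ 201·43 ≡ 463 (mod 818).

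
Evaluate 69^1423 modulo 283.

Compute successive squares:
1423 in binary is 10110001111, i.e. 1423 = 1024 + 256 + 128 + 8 + 4 + 2 + 1.
69^1 ≡ 69 (mod 283)
69^2 ≡ 69^2 = 4761 ≡ 233 (mod 283)
69^4 ≡ 233^2 = 54289 ≡ 236 (mod 283)
69^8 ≡ 236^2 = 55696 ≡ 228 (mod 283)
69^16 ≡ 228^2 = 51984 ≡ 195 (mod 283)
69^32 ≡ 195^2 = 38025 ≡ 103 (mod 283)
69^64 ≡ 103^2 = 10609 ≡ 138 (mod 283)
69^128 ≡ 138^2 = 19044 ≡ 83 (mod 283)
69^256 ≡ 83^2 = 6889 ≡ 97 (mod 283)
69^512 ≡ 97^2 = 9409 ≡ 70 (mod 283)
69^1024 ≡ 70^2 = 4900 ≡ 89 (mod 283)
69^1423 = 69^1024 * 69^256 * 69^128 * 69^8 * 69^4 * 69^2 * 69^1 ≡ 89 * 97 * 83 * 228 * 236 * 233 * 69 (mod 283).
Accumulate the product:
89 * 97 = 8633 ≡ 143
143 * 83 = 11869 ≡ 266
266 * 228 = 60648 ≡ 86
86 * 236 = 20296 ≡ 203
203 * 233 = 47299 ≡ 38
38 * 69 = 2622 ≡ 75

75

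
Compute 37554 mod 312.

37554 = 120·312 + 114, so 37554 ≡ 114 (mod 312).

114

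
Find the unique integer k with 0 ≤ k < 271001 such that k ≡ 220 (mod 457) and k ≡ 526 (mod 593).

66942

457⁻¹ mod 593: 457*109 ≡ 1 (mod 593), so 457⁻¹ ≡ 109.
k = 220 + 457*((526 − 220)*109 mod 593) = 220 + 457*146 = 66942.
Check: 66942 mod 457 = 220, 66942 mod 593 = 526. ✓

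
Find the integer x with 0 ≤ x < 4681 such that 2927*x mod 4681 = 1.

2554

4681 = 1*2927 + 1754
2927 = 1*1754 + 1173
1754 = 1*1173 + 581
1173 = 2*581 + 11
581 = 52*11 + 9
11 = 1*9 + 2
9 = 4*2 + 1
2 = 2*1 + 0
gcd(2927, 4681) = 1, so the inverse exists.
Back-substitute for 1:
1 = 1*9 − 4*2
  = −4*11 + 5*9
  = 5*581 − 264*11
  = −264*1173 + 533*581
  = 533*1754 − 797*1173
  = −797*2927 + 1330*1754
  = 1330*4681 − 2127*2927
So 2927⁻¹ ≡ −2127 ≡ 2554 (mod 4681).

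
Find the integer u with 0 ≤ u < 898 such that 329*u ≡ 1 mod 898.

333

898 = 2×329 + 240
329 = 1×240 + 89
240 = 2×89 + 62
89 = 1×62 + 27
62 = 2×27 + 8
27 = 3×8 + 3
8 = 2×3 + 2
3 = 1×2 + 1
2 = 2×1 + 0
gcd(329, 898) = 1, so the inverse exists.
Back-substitute for 1:
1 = 1×3 − 1×2
  = −1×8 + 3×3
  = 3×27 − 10×8
  = −10×62 + 23×27
  = 23×89 − 33×62
  = −33×240 + 89×89
  = 89×329 − 122×240
  = −122×898 + 333×329
So 329⁻¹ ≡ 333 (mod 898).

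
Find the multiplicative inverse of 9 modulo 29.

Run the extended Euclidean algorithm:
29 = 3*9 + 2
9 = 4*2 + 1
2 = 2*1 + 0
gcd(9, 29) = 1, so the inverse exists.
Bézout: 1 = −4*29 + 13*9.
So 9⁻¹ ≡ 13 (mod 29).

13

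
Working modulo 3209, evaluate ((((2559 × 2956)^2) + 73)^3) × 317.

2892

2559 × 2956 = 7564404 ≡ 791 (mod 3209)
(791)^2 ≡ 3135 (mod 3209)
3135 + 73 = 3208
(3208)^3 ≡ 3208 (mod 3209)
3208 × 317 = 1016936 ≡ 2892 (mod 3209)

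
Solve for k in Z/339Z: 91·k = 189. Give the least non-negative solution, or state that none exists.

315

gcd(91, 339) = 1, so a unique solution mod 339 exists.
91⁻¹ ≡ 190 (mod 339).
k ≡ 190·189 ≡ 315 (mod 339).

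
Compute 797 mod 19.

18

797 = 41·19 + 18, so 797 ≡ 18 (mod 19).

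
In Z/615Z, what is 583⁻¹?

Run the extended Euclidean algorithm:
615 = 1*583 + 32
583 = 18*32 + 7
32 = 4*7 + 4
7 = 1*4 + 3
4 = 1*3 + 1
3 = 3*1 + 0
gcd(583, 615) = 1, so the inverse exists.
Back-substitute for 1:
1 = 1*4 − 1*3
  = −1*7 + 2*4
  = 2*32 − 9*7
  = −9*583 + 164*32
  = 164*615 − 173*583
So 583⁻¹ ≡ −173 ≡ 442 (mod 615).

442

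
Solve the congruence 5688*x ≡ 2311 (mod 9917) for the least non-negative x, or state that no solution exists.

7011

gcd(5688, 9917) = 1, so a unique solution mod 9917 exists.
5688⁻¹ ≡ 9448 (mod 9917).
x ≡ 9448*2311 ≡ 7011 (mod 9917).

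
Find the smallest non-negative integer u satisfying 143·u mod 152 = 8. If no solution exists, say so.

16

gcd(143, 152) = 1, so a unique solution mod 152 exists.
143⁻¹ ≡ 135 (mod 152).
u ≡ 135·8 ≡ 16 (mod 152).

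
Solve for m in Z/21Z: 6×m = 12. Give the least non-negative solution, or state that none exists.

gcd(6, 21) = 3, and 3 | 12, so solutions exist.
Divide through by 3: 2×m ≡ 4 mod 7.
2⁻¹ ≡ 4 (mod 7).
m ≡ 4×4 ≡ 2 (mod 7).
The smallest non-negative solution is m = 2.

2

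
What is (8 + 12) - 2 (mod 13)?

5

8 + 12 = 20 ≡ 7 (mod 13)
7 - 2 = 5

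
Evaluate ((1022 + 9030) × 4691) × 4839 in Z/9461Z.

1022 + 9030 = 10052 ≡ 591 (mod 9461)
591 × 4691 = 2772381 ≡ 308 (mod 9461)
308 × 4839 = 1490412 ≡ 5035 (mod 9461)

5035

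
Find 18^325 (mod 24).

0

Using repeated squaring:
325 in binary is 101000101, i.e. 325 = 256 + 64 + 4 + 1.
18^1 ≡ 18 (mod 24)
18^2 ≡ 18^2 = 324 ≡ 12 (mod 24)
18^4 ≡ 12^2 = 144 ≡ 0 (mod 24)
18^8 ≡ 0^2 = 0 (mod 24)
18^16 ≡ 0^2 = 0 (mod 24)
18^32 ≡ 0^2 = 0 (mod 24)
18^64 ≡ 0^2 = 0 (mod 24)
18^128 ≡ 0^2 = 0 (mod 24)
18^256 ≡ 0^2 = 0 (mod 24)
18^325 = 18^256 · 18^64 · 18^4 · 18^1 ≡ 0 · 0 · 0 · 18 (mod 24).
Accumulate the product:
0 · 0 = 0
0 · 0 = 0
0 · 18 = 0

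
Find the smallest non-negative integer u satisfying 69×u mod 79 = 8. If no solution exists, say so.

gcd(69, 79) = 1, so a unique solution mod 79 exists.
69⁻¹ ≡ 71 (mod 79).
u ≡ 71×8 ≡ 15 (mod 79).

15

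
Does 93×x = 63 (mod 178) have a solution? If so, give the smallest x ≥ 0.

127

gcd(93, 178) = 1, so a unique solution mod 178 exists.
93⁻¹ ≡ 67 (mod 178).
x ≡ 67×63 ≡ 127 (mod 178).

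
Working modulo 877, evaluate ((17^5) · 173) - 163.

553

(17)^5 ≡ 871 (mod 877)
871 · 173 = 150683 ≡ 716 (mod 877)
716 - 163 = 553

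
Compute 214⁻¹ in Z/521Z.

56

521 = 2·214 + 93
214 = 2·93 + 28
93 = 3·28 + 9
28 = 3·9 + 1
9 = 9·1 + 0
gcd(214, 521) = 1, so the inverse exists.
Bézout: 1 = −23·521 + 56·214.
So 214⁻¹ ≡ 56 (mod 521).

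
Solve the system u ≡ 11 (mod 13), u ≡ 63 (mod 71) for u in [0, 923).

63

13⁻¹ mod 71: 13×11 ≡ 1 (mod 71), so 13⁻¹ ≡ 11.
u = 11 + 13×((63 − 11)×11 mod 71) = 11 + 13×4 = 63.
Check: 63 mod 13 = 11, 63 mod 71 = 63. ✓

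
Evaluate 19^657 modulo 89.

Using repeated squaring:
657 in binary is 1010010001, i.e. 657 = 512 + 128 + 16 + 1.
19^1 ≡ 19 (mod 89)
19^2 ≡ 19^2 = 361 ≡ 5 (mod 89)
19^4 ≡ 5^2 = 25 (mod 89)
19^8 ≡ 25^2 = 625 ≡ 2 (mod 89)
19^16 ≡ 2^2 = 4 (mod 89)
19^32 ≡ 4^2 = 16 (mod 89)
19^64 ≡ 16^2 = 256 ≡ 78 (mod 89)
19^128 ≡ 78^2 = 6084 ≡ 32 (mod 89)
19^256 ≡ 32^2 = 1024 ≡ 45 (mod 89)
19^512 ≡ 45^2 = 2025 ≡ 67 (mod 89)
19^657 = 19^512 * 19^128 * 19^16 * 19^1 ≡ 67 * 32 * 4 * 19 (mod 89).
Accumulate the product:
67 * 32 = 2144 ≡ 8
8 * 4 = 32
32 * 19 = 608 ≡ 74

74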